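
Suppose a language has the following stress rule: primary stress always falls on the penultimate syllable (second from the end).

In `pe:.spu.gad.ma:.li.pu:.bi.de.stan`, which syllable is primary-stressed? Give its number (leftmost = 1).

The word has 9 syllables; the penultimate syllable (second from the end) is syllable 8 (de).
Primary stress: syllable 8 → pe:.spu.gad.ma:.li.pu:.bi.ˈde.stan.

8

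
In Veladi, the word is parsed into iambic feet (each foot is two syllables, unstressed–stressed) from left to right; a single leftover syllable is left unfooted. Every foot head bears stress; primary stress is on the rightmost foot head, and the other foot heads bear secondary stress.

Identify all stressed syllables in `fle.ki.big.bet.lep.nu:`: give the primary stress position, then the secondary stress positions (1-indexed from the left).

Parse left to right into iambic (σˈσ) feet: (fle.ˈki) (big.ˈbet) (lep.ˈnu:).
Foot heads (stressed positions): 2, 4, 6.
End Rule Rightmost: primary stress on the rightmost head = syllable 6.
Secondary stress on 2, 4: fle.ˌki.big.ˌbet.lep.ˈnu:.

primary 6, secondary 2, 4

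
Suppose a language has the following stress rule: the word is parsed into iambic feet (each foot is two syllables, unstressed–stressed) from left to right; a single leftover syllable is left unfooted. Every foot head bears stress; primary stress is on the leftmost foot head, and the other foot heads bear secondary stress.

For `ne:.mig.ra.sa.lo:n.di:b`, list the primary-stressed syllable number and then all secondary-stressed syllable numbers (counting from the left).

Parse left to right into iambic (σˈσ) feet: (ne:.ˈmig) (ra.ˈsa) (lo:n.ˈdi:b).
Foot heads (stressed positions): 2, 4, 6.
End Rule Leftmost: primary stress on the leftmost head = syllable 2.
Secondary stress on 4, 6: ne:.ˈmig.ra.ˌsa.lo:n.ˌdi:b.

primary 2, secondary 4, 6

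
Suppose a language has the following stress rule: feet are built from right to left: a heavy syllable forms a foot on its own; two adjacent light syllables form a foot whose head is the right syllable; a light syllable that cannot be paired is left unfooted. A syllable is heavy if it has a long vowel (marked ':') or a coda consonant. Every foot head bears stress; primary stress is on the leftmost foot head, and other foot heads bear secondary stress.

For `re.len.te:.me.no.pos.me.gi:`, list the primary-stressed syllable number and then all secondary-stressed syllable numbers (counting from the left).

primary 2, secondary 3, 5, 6, 8

Weights: 1 re L, 2 len H, 3 te: H, 4 me L, 5 no L, 6 pos H, 7 me L, 8 gi: H.
Parse right to left (heavy = foot alone; LL = one foot; stranded L unfooted): re (ˈlen) (ˈte:) (me.ˈno) (ˈpos) me (ˈgi:).
Foot heads: 2, 3, 5, 6, 8.
Primary stress on the leftmost head = syllable 2.
Secondary stress on 3, 5, 6, 8: re.ˈlen.ˌte:.me.ˌno.ˌpos.me.ˌgi:.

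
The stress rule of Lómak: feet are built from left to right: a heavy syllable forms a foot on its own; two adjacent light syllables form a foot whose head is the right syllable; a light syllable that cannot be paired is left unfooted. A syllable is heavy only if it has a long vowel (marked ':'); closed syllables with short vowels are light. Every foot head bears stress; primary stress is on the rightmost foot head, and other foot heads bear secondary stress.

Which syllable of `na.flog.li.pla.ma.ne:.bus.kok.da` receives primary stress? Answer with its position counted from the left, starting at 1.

Weights: 1 na L, 2 flog L, 3 li L, 4 pla L, 5 ma L, 6 ne: H, 7 bus L, 8 kok L, 9 da L.
Parse left to right (heavy = foot alone; LL = one foot; stranded L unfooted): (na.ˈflog) (li.ˈpla) ma (ˈne:) (bus.ˈkok) da.
Foot heads: 2, 4, 6, 8.
Primary stress on the rightmost head = syllable 8.
Primary stress: syllable 8 → na.flog.li.pla.ma.ne:.bus.ˈkok.da.

8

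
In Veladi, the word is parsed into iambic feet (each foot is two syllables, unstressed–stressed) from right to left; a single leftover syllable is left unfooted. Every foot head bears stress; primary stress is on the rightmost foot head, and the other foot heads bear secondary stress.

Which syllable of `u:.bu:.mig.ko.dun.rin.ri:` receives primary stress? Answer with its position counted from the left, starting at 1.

Parse right to left into iambic (σˈσ) feet: u: (bu:.ˈmig) (ko.ˈdun) (rin.ˈri:). Syllable 1 is left unfooted.
Foot heads (stressed positions): 3, 5, 7.
End Rule Rightmost: primary stress on the rightmost head = syllable 7.
Primary stress: syllable 7 → u:.bu:.mig.ko.dun.rin.ˈri:.

7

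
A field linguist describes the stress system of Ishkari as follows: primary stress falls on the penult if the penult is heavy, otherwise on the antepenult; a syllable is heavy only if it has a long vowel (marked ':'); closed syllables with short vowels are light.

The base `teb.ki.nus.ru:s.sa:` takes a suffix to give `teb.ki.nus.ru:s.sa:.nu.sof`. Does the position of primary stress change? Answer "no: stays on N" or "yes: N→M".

Base `teb.ki.nus.ru:s.sa:` (5 syllables):
  Weights: 3 nus L, 4 ru:s H, 5 sa: H.
  The penult (syllable 4, ru:s) is heavy, so it takes stress.
  → primary stress on syllable 4.
Suffixed `teb.ki.nus.ru:s.sa:.nu.sof` (7 syllables):
  Weights: 5 sa: H, 6 nu L, 7 sof L.
  The penult (syllable 6, nu) is light, so stress falls on the antepenult (syllable 5, sa:).
  → primary stress on syllable 5.

yes: 4→5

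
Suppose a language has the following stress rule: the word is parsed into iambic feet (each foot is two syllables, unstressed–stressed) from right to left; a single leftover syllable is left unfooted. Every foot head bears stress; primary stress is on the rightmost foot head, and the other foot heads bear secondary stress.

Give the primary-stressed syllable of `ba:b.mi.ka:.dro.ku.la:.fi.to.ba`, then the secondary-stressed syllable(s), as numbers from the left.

Parse right to left into iambic (σˈσ) feet: ba:b (mi.ˈka:) (dro.ˈku) (la:.ˈfi) (to.ˈba). Syllable 1 is left unfooted.
Foot heads (stressed positions): 3, 5, 7, 9.
End Rule Rightmost: primary stress on the rightmost head = syllable 9.
Secondary stress on 3, 5, 7: ba:b.mi.ˌka:.dro.ˌku.la:.ˌfi.to.ˈba.

primary 9, secondary 3, 5, 7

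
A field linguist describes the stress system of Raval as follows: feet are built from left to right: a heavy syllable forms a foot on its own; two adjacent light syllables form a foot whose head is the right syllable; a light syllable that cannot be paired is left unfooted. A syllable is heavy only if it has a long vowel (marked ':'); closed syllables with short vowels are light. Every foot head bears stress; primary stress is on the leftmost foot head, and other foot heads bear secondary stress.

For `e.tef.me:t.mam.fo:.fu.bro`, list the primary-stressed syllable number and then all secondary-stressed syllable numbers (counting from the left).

primary 2, secondary 3, 5, 7

Weights: 1 e L, 2 tef L, 3 me:t H, 4 mam L, 5 fo: H, 6 fu L, 7 bro L.
Parse left to right (heavy = foot alone; LL = one foot; stranded L unfooted): (e.ˈtef) (ˈme:t) mam (ˈfo:) (fu.ˈbro).
Foot heads: 2, 3, 5, 7.
Primary stress on the leftmost head = syllable 2.
Secondary stress on 3, 5, 7: e.ˈtef.ˌme:t.mam.ˌfo:.fu.ˌbro.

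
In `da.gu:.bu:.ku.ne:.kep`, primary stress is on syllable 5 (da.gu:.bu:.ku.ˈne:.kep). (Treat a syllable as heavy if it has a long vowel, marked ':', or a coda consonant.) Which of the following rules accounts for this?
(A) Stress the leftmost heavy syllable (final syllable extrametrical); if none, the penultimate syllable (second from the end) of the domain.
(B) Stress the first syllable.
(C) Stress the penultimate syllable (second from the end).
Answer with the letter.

C

Rule A → syllable 2 (observed: 5).
Rule B → syllable 1 (observed: 5).
Rule C → syllable 5 ✓.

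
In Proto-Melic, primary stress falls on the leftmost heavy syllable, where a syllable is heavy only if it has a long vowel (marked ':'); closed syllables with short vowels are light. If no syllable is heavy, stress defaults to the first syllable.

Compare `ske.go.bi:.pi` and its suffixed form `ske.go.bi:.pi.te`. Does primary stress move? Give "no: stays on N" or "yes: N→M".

Base `ske.go.bi:.pi` (4 syllables):
  Weights: 1 ske L, 2 go L, 3 bi: H, 4 pi L.
  Heavy syllables in the domain: 3. The leftmost is syllable 3 (bi:).
  → primary stress on syllable 3.
Suffixed `ske.go.bi:.pi.te` (5 syllables):
  Weights: 1 ske L, 2 go L, 3 bi: H, 4 pi L, 5 te L.
  Heavy syllables in the domain: 3. The leftmost is syllable 3 (bi:).
  → primary stress on syllable 3.

no: stays on 3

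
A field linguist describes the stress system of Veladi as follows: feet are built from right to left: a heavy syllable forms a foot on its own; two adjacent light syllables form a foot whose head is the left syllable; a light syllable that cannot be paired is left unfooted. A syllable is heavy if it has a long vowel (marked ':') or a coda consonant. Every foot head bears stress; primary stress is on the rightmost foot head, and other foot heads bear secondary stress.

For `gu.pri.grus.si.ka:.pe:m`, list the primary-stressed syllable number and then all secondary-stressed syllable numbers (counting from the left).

Weights: 1 gu L, 2 pri L, 3 grus H, 4 si L, 5 ka: H, 6 pe:m H.
Parse right to left (heavy = foot alone; LL = one foot; stranded L unfooted): (ˈgu.pri) (ˈgrus) si (ˈka:) (ˈpe:m).
Foot heads: 1, 3, 5, 6.
Primary stress on the rightmost head = syllable 6.
Secondary stress on 1, 3, 5: ˌgu.pri.ˌgrus.si.ˌka:.ˈpe:m.

primary 6, secondary 1, 3, 5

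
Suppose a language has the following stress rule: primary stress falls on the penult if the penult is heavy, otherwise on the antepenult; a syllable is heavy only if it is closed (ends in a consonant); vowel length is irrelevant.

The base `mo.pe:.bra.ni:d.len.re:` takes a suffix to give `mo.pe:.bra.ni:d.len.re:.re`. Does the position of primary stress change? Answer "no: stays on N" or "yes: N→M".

Base `mo.pe:.bra.ni:d.len.re:` (6 syllables):
  Weights: 4 ni:d H, 5 len H, 6 re: L.
  The penult (syllable 5, len) is heavy, so it takes stress.
  → primary stress on syllable 5.
Suffixed `mo.pe:.bra.ni:d.len.re:.re` (7 syllables):
  Weights: 5 len H, 6 re: L, 7 re L.
  The penult (syllable 6, re:) is light, so stress falls on the antepenult (syllable 5, len).
  → primary stress on syllable 5.

no: stays on 5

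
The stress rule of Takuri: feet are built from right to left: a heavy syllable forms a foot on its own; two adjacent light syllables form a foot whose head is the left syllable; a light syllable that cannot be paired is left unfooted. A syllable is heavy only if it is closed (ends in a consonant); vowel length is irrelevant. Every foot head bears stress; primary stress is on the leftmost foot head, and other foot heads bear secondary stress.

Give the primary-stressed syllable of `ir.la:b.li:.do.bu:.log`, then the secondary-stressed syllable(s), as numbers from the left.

primary 1, secondary 2, 4, 6

Weights: 1 ir H, 2 la:b H, 3 li: L, 4 do L, 5 bu: L, 6 log H.
Parse right to left (heavy = foot alone; LL = one foot; stranded L unfooted): (ˈir) (ˈla:b) li: (ˈdo.bu:) (ˈlog).
Foot heads: 1, 2, 4, 6.
Primary stress on the leftmost head = syllable 1.
Secondary stress on 2, 4, 6: ˈir.ˌla:b.li:.ˌdo.bu:.ˌlog.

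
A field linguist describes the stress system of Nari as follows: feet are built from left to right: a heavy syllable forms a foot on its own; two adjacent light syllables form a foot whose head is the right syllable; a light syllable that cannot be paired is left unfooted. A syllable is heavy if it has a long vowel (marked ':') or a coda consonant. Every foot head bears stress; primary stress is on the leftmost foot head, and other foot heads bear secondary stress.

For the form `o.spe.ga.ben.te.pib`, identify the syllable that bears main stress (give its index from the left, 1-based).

2

Weights: 1 o L, 2 spe L, 3 ga L, 4 ben H, 5 te L, 6 pib H.
Parse left to right (heavy = foot alone; LL = one foot; stranded L unfooted): (o.ˈspe) ga (ˈben) te (ˈpib).
Foot heads: 2, 4, 6.
Primary stress on the leftmost head = syllable 2.
Primary stress: syllable 2 → o.ˈspe.ga.ben.te.pib.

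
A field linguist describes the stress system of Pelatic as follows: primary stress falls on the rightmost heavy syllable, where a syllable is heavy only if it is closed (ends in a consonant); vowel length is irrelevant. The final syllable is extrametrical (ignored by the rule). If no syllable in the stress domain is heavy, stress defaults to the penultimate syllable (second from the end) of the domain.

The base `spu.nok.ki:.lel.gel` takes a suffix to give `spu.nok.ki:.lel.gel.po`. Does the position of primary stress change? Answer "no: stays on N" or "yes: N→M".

Base `spu.nok.ki:.lel.gel` (5 syllables):
  The final syllable (5, gel) is extrametrical; the stress domain is syllables 1–4.
  Weights: 1 spu L, 2 nok H, 3 ki: L, 4 lel H.
  Heavy syllables in the domain: 2, 4. The rightmost is syllable 4 (lel).
  → primary stress on syllable 4.
Suffixed `spu.nok.ki:.lel.gel.po` (6 syllables):
  The final syllable (6, po) is extrametrical; the stress domain is syllables 1–5.
  Weights: 1 spu L, 2 nok H, 3 ki: L, 4 lel H, 5 gel H.
  Heavy syllables in the domain: 2, 4, 5. The rightmost is syllable 5 (gel).
  → primary stress on syllable 5.

yes: 4→5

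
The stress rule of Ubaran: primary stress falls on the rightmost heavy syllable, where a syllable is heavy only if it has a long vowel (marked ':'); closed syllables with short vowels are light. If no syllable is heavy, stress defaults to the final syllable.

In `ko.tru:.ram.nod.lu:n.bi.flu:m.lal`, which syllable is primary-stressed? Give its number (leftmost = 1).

Weights: 1 ko L, 2 tru: H, 3 ram L, 4 nod L, 5 lu:n H, 6 bi L, 7 flu:m H, 8 lal L.
Heavy syllables in the domain: 2, 5, 7. The rightmost is syllable 7 (flu:m).
Primary stress: syllable 7 → ko.tru:.ram.nod.lu:n.bi.ˈflu:m.lal.

7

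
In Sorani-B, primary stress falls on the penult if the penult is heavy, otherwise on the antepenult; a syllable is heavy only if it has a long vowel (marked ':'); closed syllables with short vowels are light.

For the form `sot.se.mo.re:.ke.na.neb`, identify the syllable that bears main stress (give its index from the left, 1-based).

5

Weights: 5 ke L, 6 na L, 7 neb L.
The penult (syllable 6, na) is light, so stress falls on the antepenult (syllable 5, ke).
Primary stress: syllable 5 → sot.se.mo.re:.ˈke.na.neb.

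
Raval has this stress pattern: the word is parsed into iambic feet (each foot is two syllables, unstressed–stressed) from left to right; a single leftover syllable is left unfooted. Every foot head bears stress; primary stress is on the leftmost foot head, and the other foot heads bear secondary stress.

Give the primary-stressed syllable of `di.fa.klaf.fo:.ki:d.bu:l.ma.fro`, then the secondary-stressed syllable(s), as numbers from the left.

primary 2, secondary 4, 6, 8

Parse left to right into iambic (σˈσ) feet: (di.ˈfa) (klaf.ˈfo:) (ki:d.ˈbu:l) (ma.ˈfro).
Foot heads (stressed positions): 2, 4, 6, 8.
End Rule Leftmost: primary stress on the leftmost head = syllable 2.
Secondary stress on 4, 6, 8: di.ˈfa.klaf.ˌfo:.ki:d.ˌbu:l.ma.ˌfro.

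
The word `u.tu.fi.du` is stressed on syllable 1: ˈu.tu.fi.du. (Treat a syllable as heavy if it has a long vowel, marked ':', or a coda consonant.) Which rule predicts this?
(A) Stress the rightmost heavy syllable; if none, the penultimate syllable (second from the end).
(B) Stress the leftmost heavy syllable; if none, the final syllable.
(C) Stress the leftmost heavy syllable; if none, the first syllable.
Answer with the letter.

C

Rule A → syllable 3 (observed: 1).
Rule B → syllable 4 (observed: 1).
Rule C → syllable 1 ✓.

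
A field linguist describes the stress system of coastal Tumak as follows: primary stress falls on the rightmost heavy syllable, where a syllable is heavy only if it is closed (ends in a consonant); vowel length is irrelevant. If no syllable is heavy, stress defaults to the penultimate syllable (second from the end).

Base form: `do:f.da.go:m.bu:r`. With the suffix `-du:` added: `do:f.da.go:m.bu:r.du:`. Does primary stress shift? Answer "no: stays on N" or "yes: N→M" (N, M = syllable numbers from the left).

Base `do:f.da.go:m.bu:r` (4 syllables):
  Weights: 1 do:f H, 2 da L, 3 go:m H, 4 bu:r H.
  Heavy syllables in the domain: 1, 3, 4. The rightmost is syllable 4 (bu:r).
  → primary stress on syllable 4.
Suffixed `do:f.da.go:m.bu:r.du:` (5 syllables):
  Weights: 1 do:f H, 2 da L, 3 go:m H, 4 bu:r H, 5 du: L.
  Heavy syllables in the domain: 1, 3, 4. The rightmost is syllable 4 (bu:r).
  → primary stress on syllable 4.

no: stays on 4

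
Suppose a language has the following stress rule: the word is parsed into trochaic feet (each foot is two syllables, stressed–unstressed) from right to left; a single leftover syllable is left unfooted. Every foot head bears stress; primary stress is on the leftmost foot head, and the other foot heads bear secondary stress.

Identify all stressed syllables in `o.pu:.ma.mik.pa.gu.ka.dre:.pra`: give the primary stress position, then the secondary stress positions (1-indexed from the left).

primary 2, secondary 4, 6, 8

Parse right to left into trochaic (ˈσσ) feet: o (ˈpu:.ma) (ˈmik.pa) (ˈgu.ka) (ˈdre:.pra). Syllable 1 is left unfooted.
Foot heads (stressed positions): 2, 4, 6, 8.
End Rule Leftmost: primary stress on the leftmost head = syllable 2.
Secondary stress on 4, 6, 8: o.ˈpu:.ma.ˌmik.pa.ˌgu.ka.ˌdre:.pra.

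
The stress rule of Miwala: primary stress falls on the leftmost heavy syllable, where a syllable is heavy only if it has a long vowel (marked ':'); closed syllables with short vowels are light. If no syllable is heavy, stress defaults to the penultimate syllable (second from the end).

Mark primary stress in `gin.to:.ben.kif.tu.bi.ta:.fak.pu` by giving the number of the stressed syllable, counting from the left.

2

Weights: 1 gin L, 2 to: H, 3 ben L, 4 kif L, 5 tu L, 6 bi L, 7 ta: H, 8 fak L, 9 pu L.
Heavy syllables in the domain: 2, 7. The leftmost is syllable 2 (to:).
Primary stress: syllable 2 → gin.ˈto:.ben.kif.tu.bi.ta:.fak.pu.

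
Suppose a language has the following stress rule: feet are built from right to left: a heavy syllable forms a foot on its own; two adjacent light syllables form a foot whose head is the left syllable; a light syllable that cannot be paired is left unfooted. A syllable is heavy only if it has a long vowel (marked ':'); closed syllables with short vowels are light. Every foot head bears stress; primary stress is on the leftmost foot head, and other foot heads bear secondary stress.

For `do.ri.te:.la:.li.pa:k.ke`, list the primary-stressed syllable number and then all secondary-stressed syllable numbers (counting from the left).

Weights: 1 do L, 2 ri L, 3 te: H, 4 la: H, 5 li L, 6 pa:k H, 7 ke L.
Parse right to left (heavy = foot alone; LL = one foot; stranded L unfooted): (ˈdo.ri) (ˈte:) (ˈla:) li (ˈpa:k) ke.
Foot heads: 1, 3, 4, 6.
Primary stress on the leftmost head = syllable 1.
Secondary stress on 3, 4, 6: ˈdo.ri.ˌte:.ˌla:.li.ˌpa:k.ke.

primary 1, secondary 3, 4, 6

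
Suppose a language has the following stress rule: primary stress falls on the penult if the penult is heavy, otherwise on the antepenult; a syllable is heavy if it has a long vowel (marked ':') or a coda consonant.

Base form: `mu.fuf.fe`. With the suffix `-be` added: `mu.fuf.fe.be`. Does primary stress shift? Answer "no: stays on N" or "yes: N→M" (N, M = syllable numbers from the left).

Base `mu.fuf.fe` (3 syllables):
  Weights: 1 mu L, 2 fuf H, 3 fe L.
  The penult (syllable 2, fuf) is heavy, so it takes stress.
  → primary stress on syllable 2.
Suffixed `mu.fuf.fe.be` (4 syllables):
  Weights: 2 fuf H, 3 fe L, 4 be L.
  The penult (syllable 3, fe) is light, so stress falls on the antepenult (syllable 2, fuf).
  → primary stress on syllable 2.

no: stays on 2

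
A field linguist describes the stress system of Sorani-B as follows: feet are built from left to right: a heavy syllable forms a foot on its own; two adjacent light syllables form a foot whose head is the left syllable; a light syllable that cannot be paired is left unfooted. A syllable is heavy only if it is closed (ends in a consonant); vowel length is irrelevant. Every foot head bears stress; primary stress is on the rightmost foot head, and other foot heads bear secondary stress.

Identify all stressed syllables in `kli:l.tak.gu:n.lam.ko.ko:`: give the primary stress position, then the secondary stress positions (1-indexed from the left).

Weights: 1 kli:l H, 2 tak H, 3 gu:n H, 4 lam H, 5 ko L, 6 ko: L.
Parse left to right (heavy = foot alone; LL = one foot; stranded L unfooted): (ˈkli:l) (ˈtak) (ˈgu:n) (ˈlam) (ˈko.ko:).
Foot heads: 1, 2, 3, 4, 5.
Primary stress on the rightmost head = syllable 5.
Secondary stress on 1, 2, 3, 4: ˌkli:l.ˌtak.ˌgu:n.ˌlam.ˈko.ko:.

primary 5, secondary 1, 2, 3, 4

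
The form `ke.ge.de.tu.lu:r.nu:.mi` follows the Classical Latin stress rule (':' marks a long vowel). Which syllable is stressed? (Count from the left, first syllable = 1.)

Classical Latin: stress the penult if heavy (long vowel or closed), else the antepenult.
Weights: 5 lu:r H, 6 nu: H, 7 mi L.
The penult (syllable 6, nu:) is heavy, so it takes stress.
Stress on syllable 6: ke.ge.de.tu.lu:r.ˈnu:.mi.

6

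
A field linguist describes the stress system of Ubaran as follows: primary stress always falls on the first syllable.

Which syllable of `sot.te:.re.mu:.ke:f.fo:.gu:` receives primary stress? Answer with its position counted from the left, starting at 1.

The word has 7 syllables; the first syllable is syllable 1 (sot).
Primary stress: syllable 1 → ˈsot.te:.re.mu:.ke:f.fo:.gu:.

1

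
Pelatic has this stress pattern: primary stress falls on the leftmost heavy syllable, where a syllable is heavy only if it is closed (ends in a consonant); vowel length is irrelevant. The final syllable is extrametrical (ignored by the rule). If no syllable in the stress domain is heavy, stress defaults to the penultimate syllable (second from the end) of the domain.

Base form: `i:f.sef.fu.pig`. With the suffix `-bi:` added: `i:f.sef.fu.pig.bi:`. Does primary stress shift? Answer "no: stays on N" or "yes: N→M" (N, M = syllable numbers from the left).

no: stays on 1

Base `i:f.sef.fu.pig` (4 syllables):
  The final syllable (4, pig) is extrametrical; the stress domain is syllables 1–3.
  Weights: 1 i:f H, 2 sef H, 3 fu L.
  Heavy syllables in the domain: 1, 2. The leftmost is syllable 1 (i:f).
  → primary stress on syllable 1.
Suffixed `i:f.sef.fu.pig.bi:` (5 syllables):
  The final syllable (5, bi:) is extrametrical; the stress domain is syllables 1–4.
  Weights: 1 i:f H, 2 sef H, 3 fu L, 4 pig H.
  Heavy syllables in the domain: 1, 2, 4. The leftmost is syllable 1 (i:f).
  → primary stress on syllable 1.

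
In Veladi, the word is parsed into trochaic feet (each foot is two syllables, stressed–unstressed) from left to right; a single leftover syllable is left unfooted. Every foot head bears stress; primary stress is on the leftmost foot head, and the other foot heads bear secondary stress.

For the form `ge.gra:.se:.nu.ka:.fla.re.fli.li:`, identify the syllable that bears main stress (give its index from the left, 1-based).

Parse left to right into trochaic (ˈσσ) feet: (ˈge.gra:) (ˈse:.nu) (ˈka:.fla) (ˈre.fli) li:. Syllable 9 is left unfooted.
Foot heads (stressed positions): 1, 3, 5, 7.
End Rule Leftmost: primary stress on the leftmost head = syllable 1.
Primary stress: syllable 1 → ˈge.gra:.se:.nu.ka:.fla.re.fli.li:.

1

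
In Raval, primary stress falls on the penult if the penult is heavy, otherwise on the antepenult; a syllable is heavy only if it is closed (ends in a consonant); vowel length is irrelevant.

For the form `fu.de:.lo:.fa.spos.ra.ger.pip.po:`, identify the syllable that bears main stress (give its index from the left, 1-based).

Weights: 7 ger H, 8 pip H, 9 po: L.
The penult (syllable 8, pip) is heavy, so it takes stress.
Primary stress: syllable 8 → fu.de:.lo:.fa.spos.ra.ger.ˈpip.po:.

8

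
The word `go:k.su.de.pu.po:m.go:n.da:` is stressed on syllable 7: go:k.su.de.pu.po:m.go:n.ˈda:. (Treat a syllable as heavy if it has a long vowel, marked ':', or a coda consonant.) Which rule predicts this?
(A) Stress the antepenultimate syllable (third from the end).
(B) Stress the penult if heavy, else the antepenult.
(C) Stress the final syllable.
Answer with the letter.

Rule A → syllable 5 (observed: 7).
Rule B → syllable 6 (observed: 7).
Rule C → syllable 7 ✓.

C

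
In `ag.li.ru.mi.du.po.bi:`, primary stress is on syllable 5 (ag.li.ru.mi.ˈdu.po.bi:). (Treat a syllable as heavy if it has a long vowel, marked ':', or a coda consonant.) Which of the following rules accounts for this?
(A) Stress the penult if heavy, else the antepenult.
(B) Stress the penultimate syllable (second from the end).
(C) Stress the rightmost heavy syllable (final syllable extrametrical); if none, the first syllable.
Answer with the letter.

A

Rule A → syllable 5 ✓.
Rule B → syllable 6 (observed: 5).
Rule C → syllable 1 (observed: 5).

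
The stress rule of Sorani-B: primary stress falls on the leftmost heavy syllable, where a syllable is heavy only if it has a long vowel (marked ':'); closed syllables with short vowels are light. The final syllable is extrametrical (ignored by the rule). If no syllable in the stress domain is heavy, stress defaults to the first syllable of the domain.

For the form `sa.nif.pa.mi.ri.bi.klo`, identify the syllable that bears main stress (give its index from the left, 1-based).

The final syllable (7, klo) is extrametrical; the stress domain is syllables 1–6.
Weights: 1 sa L, 2 nif L, 3 pa L, 4 mi L, 5 ri L, 6 bi L.
No heavy syllable in the domain; default to the first syllable of the domain = syllable 1.
Primary stress: syllable 1 → ˈsa.nif.pa.mi.ri.bi.klo.

1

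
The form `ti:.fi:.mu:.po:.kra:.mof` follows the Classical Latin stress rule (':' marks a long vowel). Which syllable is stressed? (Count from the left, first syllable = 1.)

5

Classical Latin: stress the penult if heavy (long vowel or closed), else the antepenult.
Weights: 4 po: H, 5 kra: H, 6 mof H.
The penult (syllable 5, kra:) is heavy, so it takes stress.
Stress on syllable 5: ti:.fi:.mu:.po:.ˈkra:.mof.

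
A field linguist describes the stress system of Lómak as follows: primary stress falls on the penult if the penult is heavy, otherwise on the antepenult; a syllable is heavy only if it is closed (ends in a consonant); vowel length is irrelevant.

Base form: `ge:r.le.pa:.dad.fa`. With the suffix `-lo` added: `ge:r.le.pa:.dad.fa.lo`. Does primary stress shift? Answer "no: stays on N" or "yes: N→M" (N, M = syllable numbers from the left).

Base `ge:r.le.pa:.dad.fa` (5 syllables):
  Weights: 3 pa: L, 4 dad H, 5 fa L.
  The penult (syllable 4, dad) is heavy, so it takes stress.
  → primary stress on syllable 4.
Suffixed `ge:r.le.pa:.dad.fa.lo` (6 syllables):
  Weights: 4 dad H, 5 fa L, 6 lo L.
  The penult (syllable 5, fa) is light, so stress falls on the antepenult (syllable 4, dad).
  → primary stress on syllable 4.

no: stays on 4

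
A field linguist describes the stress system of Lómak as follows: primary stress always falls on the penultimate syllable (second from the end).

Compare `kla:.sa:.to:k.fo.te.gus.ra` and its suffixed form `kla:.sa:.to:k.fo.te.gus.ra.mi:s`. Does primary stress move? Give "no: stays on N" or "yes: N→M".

Base `kla:.sa:.to:k.fo.te.gus.ra` (7 syllables):
  The word has 7 syllables; the penultimate syllable (second from the end) is syllable 6 (gus).
  → primary stress on syllable 6.
Suffixed `kla:.sa:.to:k.fo.te.gus.ra.mi:s` (8 syllables):
  The word has 8 syllables; the penultimate syllable (second from the end) is syllable 7 (ra).
  → primary stress on syllable 7.

yes: 6→7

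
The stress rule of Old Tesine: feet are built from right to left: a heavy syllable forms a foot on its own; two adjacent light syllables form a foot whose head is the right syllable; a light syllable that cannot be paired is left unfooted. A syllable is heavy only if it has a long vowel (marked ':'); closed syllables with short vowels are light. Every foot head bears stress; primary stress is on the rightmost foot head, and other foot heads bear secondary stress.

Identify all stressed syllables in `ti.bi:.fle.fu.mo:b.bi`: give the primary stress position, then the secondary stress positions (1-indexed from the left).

Weights: 1 ti L, 2 bi: H, 3 fle L, 4 fu L, 5 mo:b H, 6 bi L.
Parse right to left (heavy = foot alone; LL = one foot; stranded L unfooted): ti (ˈbi:) (fle.ˈfu) (ˈmo:b) bi.
Foot heads: 2, 4, 5.
Primary stress on the rightmost head = syllable 5.
Secondary stress on 2, 4: ti.ˌbi:.fle.ˌfu.ˈmo:b.bi.

primary 5, secondary 2, 4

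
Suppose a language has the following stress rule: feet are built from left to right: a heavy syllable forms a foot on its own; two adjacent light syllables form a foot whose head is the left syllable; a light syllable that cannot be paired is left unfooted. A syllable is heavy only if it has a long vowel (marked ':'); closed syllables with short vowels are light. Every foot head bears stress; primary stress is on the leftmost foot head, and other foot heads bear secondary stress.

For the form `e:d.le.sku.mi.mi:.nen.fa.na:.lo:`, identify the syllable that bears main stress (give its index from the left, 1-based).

Weights: 1 e:d H, 2 le L, 3 sku L, 4 mi L, 5 mi: H, 6 nen L, 7 fa L, 8 na: H, 9 lo: H.
Parse left to right (heavy = foot alone; LL = one foot; stranded L unfooted): (ˈe:d) (ˈle.sku) mi (ˈmi:) (ˈnen.fa) (ˈna:) (ˈlo:).
Foot heads: 1, 2, 5, 6, 8, 9.
Primary stress on the leftmost head = syllable 1.
Primary stress: syllable 1 → ˈe:d.le.sku.mi.mi:.nen.fa.na:.lo:.

1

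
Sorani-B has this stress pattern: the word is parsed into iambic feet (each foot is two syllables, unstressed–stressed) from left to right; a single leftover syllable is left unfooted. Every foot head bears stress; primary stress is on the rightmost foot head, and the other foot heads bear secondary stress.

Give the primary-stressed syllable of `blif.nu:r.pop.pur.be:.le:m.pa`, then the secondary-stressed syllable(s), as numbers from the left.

primary 6, secondary 2, 4

Parse left to right into iambic (σˈσ) feet: (blif.ˈnu:r) (pop.ˈpur) (be:.ˈle:m) pa. Syllable 7 is left unfooted.
Foot heads (stressed positions): 2, 4, 6.
End Rule Rightmost: primary stress on the rightmost head = syllable 6.
Secondary stress on 2, 4: blif.ˌnu:r.pop.ˌpur.be:.ˈle:m.pa.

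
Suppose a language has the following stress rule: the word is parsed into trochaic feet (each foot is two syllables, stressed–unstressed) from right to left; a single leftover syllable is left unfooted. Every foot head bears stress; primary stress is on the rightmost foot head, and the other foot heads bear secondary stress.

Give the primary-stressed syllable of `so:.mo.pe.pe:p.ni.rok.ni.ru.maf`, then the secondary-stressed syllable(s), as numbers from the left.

Parse right to left into trochaic (ˈσσ) feet: so: (ˈmo.pe) (ˈpe:p.ni) (ˈrok.ni) (ˈru.maf). Syllable 1 is left unfooted.
Foot heads (stressed positions): 2, 4, 6, 8.
End Rule Rightmost: primary stress on the rightmost head = syllable 8.
Secondary stress on 2, 4, 6: so:.ˌmo.pe.ˌpe:p.ni.ˌrok.ni.ˈru.maf.

primary 8, secondary 2, 4, 6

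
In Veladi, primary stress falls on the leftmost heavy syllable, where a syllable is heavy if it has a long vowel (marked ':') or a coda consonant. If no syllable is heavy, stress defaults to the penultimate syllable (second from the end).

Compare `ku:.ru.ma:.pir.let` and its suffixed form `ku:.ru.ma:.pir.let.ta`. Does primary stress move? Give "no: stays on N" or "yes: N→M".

no: stays on 1

Base `ku:.ru.ma:.pir.let` (5 syllables):
  Weights: 1 ku: H, 2 ru L, 3 ma: H, 4 pir H, 5 let H.
  Heavy syllables in the domain: 1, 3, 4, 5. The leftmost is syllable 1 (ku:).
  → primary stress on syllable 1.
Suffixed `ku:.ru.ma:.pir.let.ta` (6 syllables):
  Weights: 1 ku: H, 2 ru L, 3 ma: H, 4 pir H, 5 let H, 6 ta L.
  Heavy syllables in the domain: 1, 3, 4, 5. The leftmost is syllable 1 (ku:).
  → primary stress on syllable 1.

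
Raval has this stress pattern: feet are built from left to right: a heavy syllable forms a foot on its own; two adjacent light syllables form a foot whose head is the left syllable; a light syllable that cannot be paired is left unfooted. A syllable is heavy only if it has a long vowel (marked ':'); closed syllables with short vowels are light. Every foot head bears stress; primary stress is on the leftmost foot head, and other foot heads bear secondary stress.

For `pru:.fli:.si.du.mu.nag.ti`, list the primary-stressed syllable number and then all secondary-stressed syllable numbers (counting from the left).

Weights: 1 pru: H, 2 fli: H, 3 si L, 4 du L, 5 mu L, 6 nag L, 7 ti L.
Parse left to right (heavy = foot alone; LL = one foot; stranded L unfooted): (ˈpru:) (ˈfli:) (ˈsi.du) (ˈmu.nag) ti.
Foot heads: 1, 2, 3, 5.
Primary stress on the leftmost head = syllable 1.
Secondary stress on 2, 3, 5: ˈpru:.ˌfli:.ˌsi.du.ˌmu.nag.ti.

primary 1, secondary 2, 3, 5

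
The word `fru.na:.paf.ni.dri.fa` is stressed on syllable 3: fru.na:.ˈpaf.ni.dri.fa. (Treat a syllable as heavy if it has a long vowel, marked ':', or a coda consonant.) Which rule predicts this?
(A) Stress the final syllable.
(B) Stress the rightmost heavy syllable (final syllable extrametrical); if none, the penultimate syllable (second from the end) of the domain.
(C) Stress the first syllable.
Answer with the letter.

B

Rule A → syllable 6 (observed: 3).
Rule B → syllable 3 ✓.
Rule C → syllable 1 (observed: 3).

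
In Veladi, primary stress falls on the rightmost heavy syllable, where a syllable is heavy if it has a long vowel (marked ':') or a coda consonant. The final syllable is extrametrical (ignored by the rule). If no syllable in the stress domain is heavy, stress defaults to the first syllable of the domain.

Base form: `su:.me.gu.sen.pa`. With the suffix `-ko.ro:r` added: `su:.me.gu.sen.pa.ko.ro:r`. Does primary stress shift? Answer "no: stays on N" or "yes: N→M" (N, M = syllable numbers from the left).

no: stays on 4

Base `su:.me.gu.sen.pa` (5 syllables):
  The final syllable (5, pa) is extrametrical; the stress domain is syllables 1–4.
  Weights: 1 su: H, 2 me L, 3 gu L, 4 sen H.
  Heavy syllables in the domain: 1, 4. The rightmost is syllable 4 (sen).
  → primary stress on syllable 4.
Suffixed `su:.me.gu.sen.pa.ko.ro:r` (7 syllables):
  The final syllable (7, ro:r) is extrametrical; the stress domain is syllables 1–6.
  Weights: 1 su: H, 2 me L, 3 gu L, 4 sen H, 5 pa L, 6 ko L.
  Heavy syllables in the domain: 1, 4. The rightmost is syllable 4 (sen).
  → primary stress on syllable 4.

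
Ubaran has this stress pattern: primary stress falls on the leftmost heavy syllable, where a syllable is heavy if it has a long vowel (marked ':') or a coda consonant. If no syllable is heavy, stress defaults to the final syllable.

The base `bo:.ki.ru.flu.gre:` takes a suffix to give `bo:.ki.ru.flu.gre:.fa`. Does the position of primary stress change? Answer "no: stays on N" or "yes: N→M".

Base `bo:.ki.ru.flu.gre:` (5 syllables):
  Weights: 1 bo: H, 2 ki L, 3 ru L, 4 flu L, 5 gre: H.
  Heavy syllables in the domain: 1, 5. The leftmost is syllable 1 (bo:).
  → primary stress on syllable 1.
Suffixed `bo:.ki.ru.flu.gre:.fa` (6 syllables):
  Weights: 1 bo: H, 2 ki L, 3 ru L, 4 flu L, 5 gre: H, 6 fa L.
  Heavy syllables in the domain: 1, 5. The leftmost is syllable 1 (bo:).
  → primary stress on syllable 1.

no: stays on 1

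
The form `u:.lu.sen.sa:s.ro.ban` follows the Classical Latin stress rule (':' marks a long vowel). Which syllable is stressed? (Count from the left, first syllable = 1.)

Classical Latin: stress the penult if heavy (long vowel or closed), else the antepenult.
Weights: 4 sa:s H, 5 ro L, 6 ban H.
The penult (syllable 5, ro) is light, so stress falls on the antepenult (syllable 4, sa:s).
Stress on syllable 4: u:.lu.sen.ˈsa:s.ro.ban.

4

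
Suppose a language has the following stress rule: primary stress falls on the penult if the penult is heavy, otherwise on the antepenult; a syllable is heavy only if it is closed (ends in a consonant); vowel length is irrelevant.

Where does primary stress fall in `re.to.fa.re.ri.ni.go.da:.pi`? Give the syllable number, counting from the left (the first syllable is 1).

Weights: 7 go L, 8 da: L, 9 pi L.
The penult (syllable 8, da:) is light, so stress falls on the antepenult (syllable 7, go).
Primary stress: syllable 7 → re.to.fa.re.ri.ni.ˈgo.da:.pi.

7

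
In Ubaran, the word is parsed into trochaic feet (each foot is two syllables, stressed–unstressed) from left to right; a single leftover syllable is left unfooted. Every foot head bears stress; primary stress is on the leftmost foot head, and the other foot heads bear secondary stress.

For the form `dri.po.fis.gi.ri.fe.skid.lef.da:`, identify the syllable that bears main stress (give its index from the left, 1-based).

Parse left to right into trochaic (ˈσσ) feet: (ˈdri.po) (ˈfis.gi) (ˈri.fe) (ˈskid.lef) da:. Syllable 9 is left unfooted.
Foot heads (stressed positions): 1, 3, 5, 7.
End Rule Leftmost: primary stress on the leftmost head = syllable 1.
Primary stress: syllable 1 → ˈdri.po.fis.gi.ri.fe.skid.lef.da:.

1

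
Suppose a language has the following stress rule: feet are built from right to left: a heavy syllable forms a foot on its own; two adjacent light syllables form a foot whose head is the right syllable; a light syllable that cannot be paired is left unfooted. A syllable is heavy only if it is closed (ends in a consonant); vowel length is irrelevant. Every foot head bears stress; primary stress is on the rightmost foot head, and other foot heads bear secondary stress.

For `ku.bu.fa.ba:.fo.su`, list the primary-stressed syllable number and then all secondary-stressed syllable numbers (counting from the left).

primary 6, secondary 2, 4

Weights: 1 ku L, 2 bu L, 3 fa L, 4 ba: L, 5 fo L, 6 su L.
Parse right to left (heavy = foot alone; LL = one foot; stranded L unfooted): (ku.ˈbu) (fa.ˈba:) (fo.ˈsu).
Foot heads: 2, 4, 6.
Primary stress on the rightmost head = syllable 6.
Secondary stress on 2, 4: ku.ˌbu.fa.ˌba:.fo.ˈsu.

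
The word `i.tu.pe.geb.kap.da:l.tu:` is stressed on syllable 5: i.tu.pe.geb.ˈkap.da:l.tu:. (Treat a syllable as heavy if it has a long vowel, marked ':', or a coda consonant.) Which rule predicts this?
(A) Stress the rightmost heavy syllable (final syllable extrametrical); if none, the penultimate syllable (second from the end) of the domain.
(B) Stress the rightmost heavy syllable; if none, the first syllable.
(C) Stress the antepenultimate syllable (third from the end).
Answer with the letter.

C

Rule A → syllable 6 (observed: 5).
Rule B → syllable 7 (observed: 5).
Rule C → syllable 5 ✓.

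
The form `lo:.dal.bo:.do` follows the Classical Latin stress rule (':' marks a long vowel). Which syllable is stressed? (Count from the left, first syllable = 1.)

Classical Latin: stress the penult if heavy (long vowel or closed), else the antepenult.
Weights: 2 dal H, 3 bo: H, 4 do L.
The penult (syllable 3, bo:) is heavy, so it takes stress.
Stress on syllable 3: lo:.dal.ˈbo:.do.

3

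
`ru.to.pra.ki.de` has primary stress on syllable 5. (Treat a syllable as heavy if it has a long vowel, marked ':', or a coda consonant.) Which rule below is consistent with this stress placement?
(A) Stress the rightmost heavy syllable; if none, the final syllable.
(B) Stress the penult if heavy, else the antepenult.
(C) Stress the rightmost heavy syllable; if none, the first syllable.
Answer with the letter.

Rule A → syllable 5 ✓.
Rule B → syllable 3 (observed: 5).
Rule C → syllable 1 (observed: 5).

A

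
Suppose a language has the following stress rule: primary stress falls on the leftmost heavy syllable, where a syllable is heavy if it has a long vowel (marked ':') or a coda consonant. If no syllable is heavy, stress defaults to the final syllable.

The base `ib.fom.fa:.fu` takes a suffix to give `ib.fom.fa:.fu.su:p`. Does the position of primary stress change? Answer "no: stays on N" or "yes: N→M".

no: stays on 1

Base `ib.fom.fa:.fu` (4 syllables):
  Weights: 1 ib H, 2 fom H, 3 fa: H, 4 fu L.
  Heavy syllables in the domain: 1, 2, 3. The leftmost is syllable 1 (ib).
  → primary stress on syllable 1.
Suffixed `ib.fom.fa:.fu.su:p` (5 syllables):
  Weights: 1 ib H, 2 fom H, 3 fa: H, 4 fu L, 5 su:p H.
  Heavy syllables in the domain: 1, 2, 3, 5. The leftmost is syllable 1 (ib).
  → primary stress on syllable 1.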